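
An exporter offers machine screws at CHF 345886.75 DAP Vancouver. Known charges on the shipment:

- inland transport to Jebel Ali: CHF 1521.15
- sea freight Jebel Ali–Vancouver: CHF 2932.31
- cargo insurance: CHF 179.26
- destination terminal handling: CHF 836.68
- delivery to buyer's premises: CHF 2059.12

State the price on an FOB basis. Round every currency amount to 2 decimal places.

FOB price: CHF 339879.38

Not relevant to the conversion: inland to port — on the seller under both DAP and FOB; already in the DAP price and stays in the FOB price.
From DAP to FOB, the seller no longer bears: freight, insurance, destination terminal, delivery.
FOB price = 345886.75 − 2932.31 − 179.26 − 836.68 − 2059.12 = 339879.38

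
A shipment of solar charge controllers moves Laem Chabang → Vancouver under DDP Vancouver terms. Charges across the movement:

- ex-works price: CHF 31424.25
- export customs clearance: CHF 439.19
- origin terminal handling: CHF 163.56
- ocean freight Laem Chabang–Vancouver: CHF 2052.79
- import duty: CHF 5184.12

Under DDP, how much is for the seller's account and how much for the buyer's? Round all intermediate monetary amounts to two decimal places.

DDP: the seller bears all costs including import duty.
Seller's account: goods 31424.25 + export clearance 439.19 + origin terminal 163.56 + freight 2052.79 + duty 5184.12 = 39263.91
Buyer's account: 0.00

Seller: CHF 39263.91; buyer: CHF 0.00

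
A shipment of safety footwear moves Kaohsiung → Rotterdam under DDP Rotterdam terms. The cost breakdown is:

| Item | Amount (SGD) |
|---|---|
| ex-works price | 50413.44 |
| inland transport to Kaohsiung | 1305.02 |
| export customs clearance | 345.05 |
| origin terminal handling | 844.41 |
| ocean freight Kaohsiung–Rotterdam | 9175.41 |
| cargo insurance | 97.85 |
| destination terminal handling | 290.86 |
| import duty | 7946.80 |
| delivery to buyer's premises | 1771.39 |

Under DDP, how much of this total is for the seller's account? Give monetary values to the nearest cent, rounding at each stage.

Seller's account: SGD 72190.23

DDP: the seller bears all costs including import duty.
Seller's account: goods 50413.44 + inland to port 1305.02 + export clearance 345.05 + origin terminal 844.41 + freight 9175.41 + insurance 97.85 + destination terminal 290.86 + duty 7946.80 + delivery 1771.39 = 72190.23
Buyer's account: 0.00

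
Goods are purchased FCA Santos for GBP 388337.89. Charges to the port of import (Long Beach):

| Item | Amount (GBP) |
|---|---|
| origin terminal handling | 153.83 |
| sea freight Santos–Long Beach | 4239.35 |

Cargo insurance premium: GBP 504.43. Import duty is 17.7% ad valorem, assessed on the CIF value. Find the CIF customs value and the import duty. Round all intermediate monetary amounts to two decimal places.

CIF = FCA price + pre-shipment costs + freight + insurance
CIF = 388337.89 + 153.83 + 4239.35 + 504.43 = 393235.50
Import duty = 393235.50 × 17.7% = 69602.68

CIF value: GBP 393235.50; import duty: GBP 69602.68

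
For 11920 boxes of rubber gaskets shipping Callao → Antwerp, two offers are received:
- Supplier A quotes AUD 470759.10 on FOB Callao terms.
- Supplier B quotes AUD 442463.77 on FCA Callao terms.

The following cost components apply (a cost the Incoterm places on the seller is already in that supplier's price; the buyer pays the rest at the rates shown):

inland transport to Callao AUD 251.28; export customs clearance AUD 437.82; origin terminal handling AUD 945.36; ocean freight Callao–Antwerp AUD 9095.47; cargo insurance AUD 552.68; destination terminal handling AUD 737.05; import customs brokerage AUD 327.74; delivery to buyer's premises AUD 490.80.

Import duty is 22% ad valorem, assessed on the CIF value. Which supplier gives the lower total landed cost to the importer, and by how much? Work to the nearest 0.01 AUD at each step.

Supplier A (FOB):
CIF value = FOB price + freight + insurance = 470759.10 + 9095.47 + 552.68 = 480407.25
Import duty = 480407.25 × 22% = 105689.60
Buyer bears (A): 9095.47 + 552.68 + 737.05 + 327.74 + 490.80 = 11203.74
Landed cost (A) = invoice 470759.10 + 11203.74 + duty 105689.60 = 587652.44
Supplier B (FCA):
CIF value = FCA price + origin terminal + freight + insurance = 442463.77 + 945.36 + 9095.47 + 552.68 = 453057.28
Import duty = 453057.28 × 22% = 99672.60
Buyer bears (B): 945.36 + 9095.47 + 552.68 + 737.05 + 327.74 + 490.80 = 12149.10
Landed cost (B) = invoice 442463.77 + 12149.10 + duty 99672.60 = 554285.47
Difference = |587652.44 − 554285.47| = 33366.97

Supplier B is cheaper by AUD 33366.97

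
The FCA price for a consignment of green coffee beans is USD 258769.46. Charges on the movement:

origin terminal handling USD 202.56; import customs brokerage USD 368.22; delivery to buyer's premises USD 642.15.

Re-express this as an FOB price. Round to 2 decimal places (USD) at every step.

FOB price: USD 258972.02

Not relevant to the conversion: brokerage, delivery — on the buyer under both terms; not part of either seller's price.
From FCA to FOB, the seller additionally bears: origin terminal.
FOB price = 258769.46 + 202.56 = 258972.02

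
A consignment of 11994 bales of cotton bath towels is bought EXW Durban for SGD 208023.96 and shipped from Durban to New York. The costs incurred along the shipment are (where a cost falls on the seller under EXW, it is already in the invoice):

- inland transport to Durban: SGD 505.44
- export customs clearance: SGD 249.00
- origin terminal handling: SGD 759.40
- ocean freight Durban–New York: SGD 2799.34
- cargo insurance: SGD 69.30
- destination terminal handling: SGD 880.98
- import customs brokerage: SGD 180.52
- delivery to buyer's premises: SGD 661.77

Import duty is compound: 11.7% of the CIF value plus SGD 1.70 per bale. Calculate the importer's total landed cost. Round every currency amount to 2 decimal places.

EXW: the seller makes goods available at their premises; the buyer bears all onward costs.
CIF value = EXW price + inland to port + export clearance + origin terminal + freight + insurance = 208023.96 + 505.44 + 249.00 + 759.40 + 2799.34 + 69.30 = 212406.44
Ad valorem component: 212406.44 × 11.7% = 24851.55
Specific component: 11994 × 1.70 = 20389.80
Import duty = 24851.55 + 20389.80 = 45241.35
Buyer bears: inland to port 505.44 + export clearance 249.00 + origin terminal 759.40 + freight 2799.34 + insurance 69.30 + destination terminal 880.98 + brokerage 180.52 + delivery 661.77 + duty 45241.35 = 51347.10
Landed cost = invoice 208023.96 + 51347.10 = 259371.06

Total landed cost: SGD 259371.06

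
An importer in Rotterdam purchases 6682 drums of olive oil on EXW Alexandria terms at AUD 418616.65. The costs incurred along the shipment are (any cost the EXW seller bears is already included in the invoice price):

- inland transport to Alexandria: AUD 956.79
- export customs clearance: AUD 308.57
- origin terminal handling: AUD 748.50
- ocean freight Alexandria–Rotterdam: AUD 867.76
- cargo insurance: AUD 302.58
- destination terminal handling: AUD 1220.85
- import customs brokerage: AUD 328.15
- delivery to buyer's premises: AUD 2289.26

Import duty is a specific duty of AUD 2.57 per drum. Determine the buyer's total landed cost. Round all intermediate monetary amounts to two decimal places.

EXW: the seller makes goods available at their premises; the buyer bears all onward costs.
CIF value = EXW price + inland to port + export clearance + origin terminal + freight + insurance = 418616.65 + 956.79 + 308.57 + 748.50 + 867.76 + 302.58 = 421800.85
Import duty = 6682 × 2.57 = 17172.74
Buyer bears: inland to port 956.79 + export clearance 308.57 + origin terminal 748.50 + freight 867.76 + insurance 302.58 + destination terminal 1220.85 + brokerage 328.15 + delivery 2289.26 + duty 17172.74 = 24195.20
Landed cost = invoice 418616.65 + 24195.20 = 442811.85

Total landed cost: AUD 442811.85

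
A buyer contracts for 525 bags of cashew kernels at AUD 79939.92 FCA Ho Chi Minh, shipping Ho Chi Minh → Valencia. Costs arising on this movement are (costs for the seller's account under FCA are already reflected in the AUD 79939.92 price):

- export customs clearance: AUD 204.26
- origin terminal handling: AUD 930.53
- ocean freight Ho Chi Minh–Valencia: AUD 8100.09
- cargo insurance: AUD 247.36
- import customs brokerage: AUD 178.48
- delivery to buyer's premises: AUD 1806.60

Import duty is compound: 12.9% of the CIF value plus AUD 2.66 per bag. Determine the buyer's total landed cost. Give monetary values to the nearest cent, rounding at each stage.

Total landed cost: AUD 104108.59

FCA: the seller delivers export-cleared goods to the carrier; the buyer bears costs from that point.
Already in the invoice (seller's account under FCA): export clearance — exclude.
CIF value = FCA price + origin terminal + freight + insurance = 79939.92 + 930.53 + 8100.09 + 247.36 = 89217.90
Ad valorem component: 89217.90 × 12.9% = 11509.11
Specific component: 525 × 2.66 = 1396.50
Import duty = 11509.11 + 1396.50 = 12905.61
Buyer bears: origin terminal 930.53 + freight 8100.09 + insurance 247.36 + brokerage 178.48 + delivery 1806.60 + duty 12905.61 = 24168.67
Landed cost = invoice 79939.92 + 24168.67 = 104108.59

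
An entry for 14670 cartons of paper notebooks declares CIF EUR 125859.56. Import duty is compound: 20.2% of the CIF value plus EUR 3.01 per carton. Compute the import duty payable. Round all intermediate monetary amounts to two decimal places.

Ad valorem component: 125859.56 × 20.2% = 25423.63
Specific component: 14670 × 3.01 = 44156.70
Import duty = 25423.63 + 44156.70 = 69580.33

Import duty: EUR 69580.33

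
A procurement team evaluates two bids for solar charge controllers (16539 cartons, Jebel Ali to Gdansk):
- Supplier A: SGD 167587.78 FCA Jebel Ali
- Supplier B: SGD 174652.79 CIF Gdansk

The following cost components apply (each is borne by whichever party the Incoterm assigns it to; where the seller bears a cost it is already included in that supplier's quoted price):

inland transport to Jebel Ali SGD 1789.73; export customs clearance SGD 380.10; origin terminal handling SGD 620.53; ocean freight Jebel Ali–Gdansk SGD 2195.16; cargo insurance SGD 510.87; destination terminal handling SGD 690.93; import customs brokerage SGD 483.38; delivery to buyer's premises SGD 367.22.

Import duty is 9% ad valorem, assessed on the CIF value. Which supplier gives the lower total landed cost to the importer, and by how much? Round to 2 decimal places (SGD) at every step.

Supplier A is cheaper by SGD 4074.91

Supplier A (FCA):
CIF value = FCA price + origin terminal + freight + insurance = 167587.78 + 620.53 + 2195.16 + 510.87 = 170914.34
Import duty = 170914.34 × 9% = 15382.29
Buyer bears (A): 620.53 + 2195.16 + 510.87 + 690.93 + 483.38 + 367.22 = 4868.09
Landed cost (A) = invoice 167587.78 + 4868.09 + duty 15382.29 = 187838.16
Supplier B (CIF):
The CIF price already equals the CIF value: 174652.79
Import duty = 174652.79 × 9% = 15718.75
Buyer bears (B): 690.93 + 483.38 + 367.22 = 1541.53
Landed cost (B) = invoice 174652.79 + 1541.53 + duty 15718.75 = 191913.07
Difference = |187838.16 − 191913.07| = 4074.91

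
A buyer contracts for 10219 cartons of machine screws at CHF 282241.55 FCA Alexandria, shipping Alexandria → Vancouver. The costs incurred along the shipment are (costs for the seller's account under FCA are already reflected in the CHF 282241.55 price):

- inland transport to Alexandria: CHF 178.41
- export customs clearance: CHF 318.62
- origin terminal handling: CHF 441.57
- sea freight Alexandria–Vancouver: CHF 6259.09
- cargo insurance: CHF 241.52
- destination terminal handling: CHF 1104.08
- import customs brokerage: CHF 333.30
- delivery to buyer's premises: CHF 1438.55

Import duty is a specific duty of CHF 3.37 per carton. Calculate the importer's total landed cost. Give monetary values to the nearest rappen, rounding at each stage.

FCA: the seller delivers export-cleared goods to the carrier; the buyer bears costs from that point.
Already in the invoice (seller's account under FCA): inland to port, export clearance — exclude.
CIF value = FCA price + origin terminal + freight + insurance = 282241.55 + 441.57 + 6259.09 + 241.52 = 289183.73
Import duty = 10219 × 3.37 = 34438.03
Buyer bears: origin terminal 441.57 + freight 6259.09 + insurance 241.52 + destination terminal 1104.08 + brokerage 333.30 + delivery 1438.55 + duty 34438.03 = 44256.14
Landed cost = invoice 282241.55 + 44256.14 = 326497.69

Total landed cost: CHF 326497.69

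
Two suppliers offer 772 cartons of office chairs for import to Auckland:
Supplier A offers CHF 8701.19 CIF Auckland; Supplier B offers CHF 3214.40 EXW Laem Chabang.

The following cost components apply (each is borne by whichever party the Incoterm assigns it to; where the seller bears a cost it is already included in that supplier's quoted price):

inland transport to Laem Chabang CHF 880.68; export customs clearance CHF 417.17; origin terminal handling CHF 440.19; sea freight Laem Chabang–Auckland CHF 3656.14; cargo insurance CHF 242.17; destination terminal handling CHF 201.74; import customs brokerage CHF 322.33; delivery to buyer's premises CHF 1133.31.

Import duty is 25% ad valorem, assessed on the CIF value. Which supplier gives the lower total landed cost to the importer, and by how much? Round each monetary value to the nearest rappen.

Supplier A (CIF):
The CIF price already equals the CIF value: 8701.19
Import duty = 8701.19 × 25% = 2175.30
Buyer bears (A): 201.74 + 322.33 + 1133.31 = 1657.38
Landed cost (A) = invoice 8701.19 + 1657.38 + duty 2175.30 = 12533.87
Supplier B (EXW):
CIF value = EXW price + inland to port + export clearance + origin terminal + freight + insurance = 3214.40 + 880.68 + 417.17 + 440.19 + 3656.14 + 242.17 = 8850.75
Import duty = 8850.75 × 25% = 2212.69
Buyer bears (B): 880.68 + 417.17 + 440.19 + 3656.14 + 242.17 + 201.74 + 322.33 + 1133.31 = 7293.73
Landed cost (B) = invoice 3214.40 + 7293.73 + duty 2212.69 = 12720.82
Difference = |12533.87 − 12720.82| = 186.95

Supplier A is cheaper by CHF 186.95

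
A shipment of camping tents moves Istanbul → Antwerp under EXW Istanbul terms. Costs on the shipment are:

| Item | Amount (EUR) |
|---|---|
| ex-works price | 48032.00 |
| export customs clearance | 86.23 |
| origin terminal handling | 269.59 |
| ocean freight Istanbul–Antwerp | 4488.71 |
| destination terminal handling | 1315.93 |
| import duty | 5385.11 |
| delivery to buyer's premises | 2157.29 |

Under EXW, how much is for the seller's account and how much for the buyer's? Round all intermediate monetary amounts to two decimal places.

Seller: EUR 48032.00; buyer: EUR 13702.86

EXW: the seller makes goods available at their premises; the buyer bears all onward costs.
Seller's account: goods 48032.00 = 48032.00
Buyer's account: export clearance 86.23 + origin terminal 269.59 + freight 4488.71 + destination terminal 1315.93 + duty 5385.11 + delivery 2157.29 = 13702.86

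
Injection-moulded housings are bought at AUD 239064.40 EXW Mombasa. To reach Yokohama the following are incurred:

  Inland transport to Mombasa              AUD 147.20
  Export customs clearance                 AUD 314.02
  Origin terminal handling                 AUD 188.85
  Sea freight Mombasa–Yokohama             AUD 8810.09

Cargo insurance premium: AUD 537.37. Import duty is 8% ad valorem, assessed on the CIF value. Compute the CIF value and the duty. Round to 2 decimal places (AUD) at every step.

CIF value: AUD 249061.93; import duty: AUD 19924.95

CIF = EXW price + pre-shipment costs + freight + insurance
CIF = 239064.40 + 147.20 + 314.02 + 188.85 + 8810.09 + 537.37 = 249061.93
Import duty = 249061.93 × 8% = 19924.95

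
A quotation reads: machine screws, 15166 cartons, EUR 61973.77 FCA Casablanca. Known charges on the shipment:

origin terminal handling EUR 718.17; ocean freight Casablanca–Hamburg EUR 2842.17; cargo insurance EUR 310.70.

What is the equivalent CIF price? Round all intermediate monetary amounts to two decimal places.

From FCA to CIF, the seller additionally bears: origin terminal, freight, insurance.
CIF price = 61973.77 + 718.17 + 2842.17 + 310.70 = 65844.81

CIF price: EUR 65844.81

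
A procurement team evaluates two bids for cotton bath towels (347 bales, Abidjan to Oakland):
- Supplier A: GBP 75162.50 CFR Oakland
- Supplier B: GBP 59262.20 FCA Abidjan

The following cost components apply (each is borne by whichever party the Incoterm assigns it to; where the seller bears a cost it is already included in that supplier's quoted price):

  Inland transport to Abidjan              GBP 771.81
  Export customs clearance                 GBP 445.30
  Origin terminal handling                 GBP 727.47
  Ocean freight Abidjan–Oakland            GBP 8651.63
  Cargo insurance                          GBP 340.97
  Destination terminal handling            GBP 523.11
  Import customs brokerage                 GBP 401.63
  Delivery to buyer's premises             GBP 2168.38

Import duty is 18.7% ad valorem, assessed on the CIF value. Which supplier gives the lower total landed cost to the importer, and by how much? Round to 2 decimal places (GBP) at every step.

Supplier B is cheaper by GBP 7740.67

Supplier A (CFR):
CIF value = CFR price + insurance = 75162.50 + 340.97 = 75503.47
Import duty = 75503.47 × 18.7% = 14119.15
Buyer bears (A): 340.97 + 523.11 + 401.63 + 2168.38 = 3434.09
Landed cost (A) = invoice 75162.50 + 3434.09 + duty 14119.15 = 92715.74
Supplier B (FCA):
CIF value = FCA price + origin terminal + freight + insurance = 59262.20 + 727.47 + 8651.63 + 340.97 = 68982.27
Import duty = 68982.27 × 18.7% = 12899.68
Buyer bears (B): 727.47 + 8651.63 + 340.97 + 523.11 + 401.63 + 2168.38 = 12813.19
Landed cost (B) = invoice 59262.20 + 12813.19 + duty 12899.68 = 84975.07
Difference = |92715.74 − 84975.07| = 7740.67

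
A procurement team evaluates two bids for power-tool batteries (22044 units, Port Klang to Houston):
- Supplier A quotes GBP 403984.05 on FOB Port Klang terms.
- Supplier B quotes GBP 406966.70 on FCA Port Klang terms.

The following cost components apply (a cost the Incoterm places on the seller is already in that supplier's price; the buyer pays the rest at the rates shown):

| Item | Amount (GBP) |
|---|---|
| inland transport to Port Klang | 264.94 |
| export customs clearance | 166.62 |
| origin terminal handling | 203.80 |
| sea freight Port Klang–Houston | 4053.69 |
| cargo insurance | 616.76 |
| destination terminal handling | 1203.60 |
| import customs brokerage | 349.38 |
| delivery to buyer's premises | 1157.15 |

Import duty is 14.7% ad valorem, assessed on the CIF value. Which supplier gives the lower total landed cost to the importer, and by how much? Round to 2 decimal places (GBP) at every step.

Supplier A (FOB):
CIF value = FOB price + freight + insurance = 403984.05 + 4053.69 + 616.76 = 408654.50
Import duty = 408654.50 × 14.7% = 60072.21
Buyer bears (A): 4053.69 + 616.76 + 1203.60 + 349.38 + 1157.15 = 7380.58
Landed cost (A) = invoice 403984.05 + 7380.58 + duty 60072.21 = 471436.84
Supplier B (FCA):
CIF value = FCA price + origin terminal + freight + insurance = 406966.70 + 203.80 + 4053.69 + 616.76 = 411840.95
Import duty = 411840.95 × 14.7% = 60540.62
Buyer bears (B): 203.80 + 4053.69 + 616.76 + 1203.60 + 349.38 + 1157.15 = 7584.38
Landed cost (B) = invoice 406966.70 + 7584.38 + duty 60540.62 = 475091.70
Difference = |471436.84 − 475091.70| = 3654.86

Supplier A is cheaper by GBP 3654.86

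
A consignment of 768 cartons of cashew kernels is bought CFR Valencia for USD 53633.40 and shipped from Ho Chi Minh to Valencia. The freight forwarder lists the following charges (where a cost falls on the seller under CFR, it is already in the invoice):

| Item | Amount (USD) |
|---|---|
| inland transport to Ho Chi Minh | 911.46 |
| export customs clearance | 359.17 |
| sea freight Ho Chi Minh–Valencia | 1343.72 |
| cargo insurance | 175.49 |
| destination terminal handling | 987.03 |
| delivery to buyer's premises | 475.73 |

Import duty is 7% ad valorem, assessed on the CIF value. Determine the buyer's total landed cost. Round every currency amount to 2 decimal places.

CFR: the seller pays costs through ocean freight to the destination port, but not insurance.
Already in the invoice (seller's account under CFR): inland to port, export clearance, freight — exclude.
CIF value = CFR price + insurance = 53633.40 + 175.49 = 53808.89
Import duty = 53808.89 × 7% = 3766.62
Buyer bears: insurance 175.49 + destination terminal 987.03 + delivery 475.73 + duty 3766.62 = 5404.87
Landed cost = invoice 53633.40 + 5404.87 = 59038.27

Total landed cost: USD 59038.27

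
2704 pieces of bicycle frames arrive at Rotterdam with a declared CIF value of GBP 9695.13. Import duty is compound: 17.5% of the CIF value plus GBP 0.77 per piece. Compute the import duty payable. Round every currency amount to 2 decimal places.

Ad valorem component: 9695.13 × 17.5% = 1696.65
Specific component: 2704 × 0.77 = 2082.08
Import duty = 1696.65 + 2082.08 = 3778.73

Import duty: GBP 3778.73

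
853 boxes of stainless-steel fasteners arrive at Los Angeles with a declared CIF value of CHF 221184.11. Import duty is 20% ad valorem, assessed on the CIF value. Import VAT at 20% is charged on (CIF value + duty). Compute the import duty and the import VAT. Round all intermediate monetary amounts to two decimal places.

Import duty: CHF 44236.82; import VAT: CHF 53084.19

Import duty = 221184.11 × 20% = 44236.82
VAT base = CIF + duty = 221184.11 + 44236.82 = 265420.93
Import VAT = 265420.93 × 20% = 53084.19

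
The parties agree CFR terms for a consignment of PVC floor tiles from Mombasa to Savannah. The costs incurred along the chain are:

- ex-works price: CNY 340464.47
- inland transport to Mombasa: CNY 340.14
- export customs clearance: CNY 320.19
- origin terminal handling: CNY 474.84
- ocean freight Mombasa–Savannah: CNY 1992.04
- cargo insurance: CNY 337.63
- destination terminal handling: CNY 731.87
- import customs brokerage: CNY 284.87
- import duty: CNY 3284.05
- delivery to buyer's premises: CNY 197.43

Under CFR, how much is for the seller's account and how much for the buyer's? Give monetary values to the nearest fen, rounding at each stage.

Seller: CNY 343591.68; buyer: CNY 4835.85

CFR: the seller pays costs through ocean freight to the destination port, but not insurance.
Seller's account: goods 340464.47 + inland to port 340.14 + export clearance 320.19 + origin terminal 474.84 + freight 1992.04 = 343591.68
Buyer's account: insurance 337.63 + destination terminal 731.87 + brokerage 284.87 + duty 3284.05 + delivery 197.43 = 4835.85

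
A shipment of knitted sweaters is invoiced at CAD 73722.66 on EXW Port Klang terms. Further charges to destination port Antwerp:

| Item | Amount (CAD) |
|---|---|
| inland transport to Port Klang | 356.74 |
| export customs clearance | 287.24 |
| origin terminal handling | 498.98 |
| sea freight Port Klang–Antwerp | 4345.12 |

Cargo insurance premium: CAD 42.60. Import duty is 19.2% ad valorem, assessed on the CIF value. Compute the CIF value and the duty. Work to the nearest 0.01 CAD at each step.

CIF = EXW price + pre-shipment costs + freight + insurance
CIF = 73722.66 + 356.74 + 287.24 + 498.98 + 4345.12 + 42.60 = 79253.34
Import duty = 79253.34 × 19.2% = 15216.64

CIF value: CAD 79253.34; import duty: CAD 15216.64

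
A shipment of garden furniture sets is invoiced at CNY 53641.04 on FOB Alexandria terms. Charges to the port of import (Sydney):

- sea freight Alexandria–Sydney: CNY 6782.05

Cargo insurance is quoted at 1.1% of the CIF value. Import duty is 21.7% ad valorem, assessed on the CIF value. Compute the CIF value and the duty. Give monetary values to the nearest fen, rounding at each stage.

Let C be the CIF value. C = FOB price + freight + 1.1% × C
C − 1.1% × C = 53641.04 + 6782.05
0.989 × C = 60423.09
C = 60423.09 / 0.989 = 61095.14
Insurance premium = 1.1% × 61095.14 = 672.05
Import duty = 61095.14 × 21.7% = 13257.65

CIF value: CNY 61095.14; import duty: CNY 13257.65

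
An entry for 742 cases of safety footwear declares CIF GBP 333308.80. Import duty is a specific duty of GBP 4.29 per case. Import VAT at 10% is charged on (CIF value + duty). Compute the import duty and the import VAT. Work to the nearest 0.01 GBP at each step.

Import duty: GBP 3183.18; import VAT: GBP 33649.20

Import duty = 742 × 4.29 = 3183.18
VAT base = CIF + duty = 333308.80 + 3183.18 = 336491.98
Import VAT = 336491.98 × 10% = 33649.20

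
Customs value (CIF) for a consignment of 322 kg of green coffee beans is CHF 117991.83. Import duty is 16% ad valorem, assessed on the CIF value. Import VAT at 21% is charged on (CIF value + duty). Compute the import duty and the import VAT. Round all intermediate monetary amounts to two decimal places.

Import duty = 117991.83 × 16% = 18878.69
VAT base = CIF + duty = 117991.83 + 18878.69 = 136870.52
Import VAT = 136870.52 × 21% = 28742.81

Import duty: CHF 18878.69; import VAT: CHF 28742.81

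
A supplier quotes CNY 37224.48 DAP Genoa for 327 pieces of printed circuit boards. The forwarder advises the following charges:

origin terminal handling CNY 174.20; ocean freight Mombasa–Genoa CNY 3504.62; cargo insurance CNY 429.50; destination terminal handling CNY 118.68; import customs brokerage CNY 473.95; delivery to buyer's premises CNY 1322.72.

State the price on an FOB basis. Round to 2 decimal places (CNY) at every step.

FOB price: CNY 31848.96

Not relevant to the conversion: origin terminal — on the seller under both DAP and FOB; already in the DAP price and stays in the FOB price. brokerage — on the buyer under both terms; not part of either seller's price.
From DAP to FOB, the seller no longer bears: freight, insurance, destination terminal, delivery.
FOB price = 37224.48 − 3504.62 − 429.50 − 118.68 − 1322.72 = 31848.96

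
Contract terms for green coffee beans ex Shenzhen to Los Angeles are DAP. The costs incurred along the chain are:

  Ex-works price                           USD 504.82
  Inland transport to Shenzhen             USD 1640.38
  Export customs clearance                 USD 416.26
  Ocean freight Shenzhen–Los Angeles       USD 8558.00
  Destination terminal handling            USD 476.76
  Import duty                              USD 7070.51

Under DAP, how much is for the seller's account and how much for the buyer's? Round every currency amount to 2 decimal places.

DAP: the seller bears all costs to the named destination except import duty and clearance.
Seller's account: goods 504.82 + inland to port 1640.38 + export clearance 416.26 + freight 8558.00 + destination terminal 476.76 = 11596.22
Buyer's account: duty 7070.51 = 7070.51

Seller: USD 11596.22; buyer: USD 7070.51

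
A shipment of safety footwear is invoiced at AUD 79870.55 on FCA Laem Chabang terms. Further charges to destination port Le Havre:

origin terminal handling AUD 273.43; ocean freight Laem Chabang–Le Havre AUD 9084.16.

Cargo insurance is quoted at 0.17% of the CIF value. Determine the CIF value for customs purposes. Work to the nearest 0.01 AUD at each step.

CIF value: AUD 89380.09

Let C be the CIF value. C = FCA price + pre-shipment costs + freight + 0.17% × C
C − 0.17% × C = 79870.55 + 273.43 + 9084.16
0.9983 × C = 89228.14
C = 89228.14 / 0.9983 = 89380.09
Insurance premium = 0.17% × 89380.09 = 151.95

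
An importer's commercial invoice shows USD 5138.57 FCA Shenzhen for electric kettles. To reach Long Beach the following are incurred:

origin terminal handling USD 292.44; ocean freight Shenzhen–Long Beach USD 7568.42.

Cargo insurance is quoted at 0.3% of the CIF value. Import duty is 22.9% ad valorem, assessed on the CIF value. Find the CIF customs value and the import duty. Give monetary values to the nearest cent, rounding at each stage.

CIF value: USD 13038.55; import duty: USD 2985.83

Let C be the CIF value. C = FCA price + pre-shipment costs + freight + 0.3% × C
C − 0.3% × C = 5138.57 + 292.44 + 7568.42
0.997 × C = 12999.43
C = 12999.43 / 0.997 = 13038.55
Insurance premium = 0.3% × 13038.55 = 39.12
Import duty = 13038.55 × 22.9% = 2985.83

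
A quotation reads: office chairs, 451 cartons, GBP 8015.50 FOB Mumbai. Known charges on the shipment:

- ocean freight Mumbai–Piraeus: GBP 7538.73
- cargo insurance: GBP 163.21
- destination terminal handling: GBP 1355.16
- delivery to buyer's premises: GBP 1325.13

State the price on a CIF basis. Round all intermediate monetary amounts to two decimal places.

CIF price: GBP 15717.44

Not relevant to the conversion: delivery, destination terminal — on the buyer under both terms; not part of either seller's price.
From FOB to CIF, the seller additionally bears: freight, insurance.
CIF price = 8015.50 + 7538.73 + 163.21 = 15717.44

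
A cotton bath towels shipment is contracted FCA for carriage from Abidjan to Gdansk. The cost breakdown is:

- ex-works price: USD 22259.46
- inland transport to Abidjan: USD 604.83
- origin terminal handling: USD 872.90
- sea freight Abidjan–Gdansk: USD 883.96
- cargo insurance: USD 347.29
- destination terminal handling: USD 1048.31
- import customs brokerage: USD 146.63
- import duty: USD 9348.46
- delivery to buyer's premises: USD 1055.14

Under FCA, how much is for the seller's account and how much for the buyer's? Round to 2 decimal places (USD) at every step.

FCA: the seller delivers export-cleared goods to the carrier; the buyer bears costs from that point.
Seller's account: goods 22259.46 + inland to port 604.83 = 22864.29
Buyer's account: origin terminal 872.90 + freight 883.96 + insurance 347.29 + destination terminal 1048.31 + brokerage 146.63 + duty 9348.46 + delivery 1055.14 = 13702.69

Seller: USD 22864.29; buyer: USD 13702.69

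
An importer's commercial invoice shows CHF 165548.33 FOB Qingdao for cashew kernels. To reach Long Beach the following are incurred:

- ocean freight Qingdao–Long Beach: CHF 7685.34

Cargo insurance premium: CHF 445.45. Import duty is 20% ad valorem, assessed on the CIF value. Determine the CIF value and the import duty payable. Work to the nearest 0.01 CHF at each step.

CIF = FOB price + freight + insurance
CIF = 165548.33 + 7685.34 + 445.45 = 173679.12
Import duty = 173679.12 × 20% = 34735.82

CIF value: CHF 173679.12; import duty: CHF 34735.82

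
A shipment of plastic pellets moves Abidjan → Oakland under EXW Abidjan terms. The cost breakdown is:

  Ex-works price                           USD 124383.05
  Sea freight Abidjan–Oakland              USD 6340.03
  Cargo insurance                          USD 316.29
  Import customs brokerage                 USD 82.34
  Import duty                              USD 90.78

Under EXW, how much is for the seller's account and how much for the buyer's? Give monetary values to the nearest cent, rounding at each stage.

EXW: the seller makes goods available at their premises; the buyer bears all onward costs.
Seller's account: goods 124383.05 = 124383.05
Buyer's account: freight 6340.03 + insurance 316.29 + brokerage 82.34 + duty 90.78 = 6829.44

Seller: USD 124383.05; buyer: USD 6829.44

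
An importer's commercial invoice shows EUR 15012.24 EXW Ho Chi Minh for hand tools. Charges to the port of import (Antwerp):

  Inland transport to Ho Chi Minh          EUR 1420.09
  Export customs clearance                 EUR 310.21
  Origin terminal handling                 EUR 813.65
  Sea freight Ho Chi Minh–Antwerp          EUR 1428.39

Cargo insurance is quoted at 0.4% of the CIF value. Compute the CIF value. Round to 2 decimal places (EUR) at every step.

CIF value: EUR 19060.82

Let C be the CIF value. C = EXW price + pre-shipment costs + freight + 0.4% × C
C − 0.4% × C = 15012.24 + 1420.09 + 310.21 + 813.65 + 1428.39
0.996 × C = 18984.58
C = 18984.58 / 0.996 = 19060.82
Insurance premium = 0.4% × 19060.82 = 76.24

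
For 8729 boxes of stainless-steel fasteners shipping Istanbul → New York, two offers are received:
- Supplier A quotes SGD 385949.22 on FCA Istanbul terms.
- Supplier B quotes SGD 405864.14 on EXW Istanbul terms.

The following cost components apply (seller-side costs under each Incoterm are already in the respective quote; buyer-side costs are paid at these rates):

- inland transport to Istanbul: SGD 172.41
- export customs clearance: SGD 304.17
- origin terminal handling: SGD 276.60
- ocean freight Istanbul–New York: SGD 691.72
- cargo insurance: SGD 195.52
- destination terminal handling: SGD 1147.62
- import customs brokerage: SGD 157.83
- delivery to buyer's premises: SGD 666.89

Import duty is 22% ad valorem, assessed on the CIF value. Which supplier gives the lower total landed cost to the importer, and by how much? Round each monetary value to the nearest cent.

Supplier A (FCA):
CIF value = FCA price + origin terminal + freight + insurance = 385949.22 + 276.60 + 691.72 + 195.52 = 387113.06
Import duty = 387113.06 × 22% = 85164.87
Buyer bears (A): 276.60 + 691.72 + 195.52 + 1147.62 + 157.83 + 666.89 = 3136.18
Landed cost (A) = invoice 385949.22 + 3136.18 + duty 85164.87 = 474250.27
Supplier B (EXW):
CIF value = EXW price + inland to port + export clearance + origin terminal + freight + insurance = 405864.14 + 172.41 + 304.17 + 276.60 + 691.72 + 195.52 = 407504.56
Import duty = 407504.56 × 22% = 89651.00
Buyer bears (B): 172.41 + 304.17 + 276.60 + 691.72 + 195.52 + 1147.62 + 157.83 + 666.89 = 3612.76
Landed cost (B) = invoice 405864.14 + 3612.76 + duty 89651.00 = 499127.90
Difference = |474250.27 − 499127.90| = 24877.63

Supplier A is cheaper by SGD 24877.63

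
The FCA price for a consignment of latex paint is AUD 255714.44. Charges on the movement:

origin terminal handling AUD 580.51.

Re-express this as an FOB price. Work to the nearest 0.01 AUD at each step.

From FCA to FOB, the seller additionally bears: origin terminal.
FOB price = 255714.44 + 580.51 = 256294.95

FOB price: AUD 256294.95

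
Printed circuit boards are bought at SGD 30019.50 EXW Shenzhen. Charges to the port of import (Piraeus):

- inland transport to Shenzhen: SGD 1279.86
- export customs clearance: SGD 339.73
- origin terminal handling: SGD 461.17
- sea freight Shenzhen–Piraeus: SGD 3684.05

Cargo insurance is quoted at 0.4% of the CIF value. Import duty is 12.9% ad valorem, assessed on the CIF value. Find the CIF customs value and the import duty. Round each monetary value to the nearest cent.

CIF value: SGD 35928.02; import duty: SGD 4634.71

Let C be the CIF value. C = EXW price + pre-shipment costs + freight + 0.4% × C
C − 0.4% × C = 30019.50 + 1279.86 + 339.73 + 461.17 + 3684.05
0.996 × C = 35784.31
C = 35784.31 / 0.996 = 35928.02
Insurance premium = 0.4% × 35928.02 = 143.71
Import duty = 35928.02 × 12.9% = 4634.71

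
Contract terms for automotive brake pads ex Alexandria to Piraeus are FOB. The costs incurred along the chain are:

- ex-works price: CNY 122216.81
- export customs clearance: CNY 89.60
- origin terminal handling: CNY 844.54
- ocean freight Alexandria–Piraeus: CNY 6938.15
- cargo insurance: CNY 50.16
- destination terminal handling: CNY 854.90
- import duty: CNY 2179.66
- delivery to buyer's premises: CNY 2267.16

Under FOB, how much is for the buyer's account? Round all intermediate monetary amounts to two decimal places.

Buyer's account: CNY 12290.03

FOB: the seller bears costs until goods are on board at the origin port; the buyer bears freight, insurance and all costs thereafter.
Seller's account: goods 122216.81 + export clearance 89.60 + origin terminal 844.54 = 123150.95
Buyer's account: freight 6938.15 + insurance 50.16 + destination terminal 854.90 + duty 2179.66 + delivery 2267.16 = 12290.03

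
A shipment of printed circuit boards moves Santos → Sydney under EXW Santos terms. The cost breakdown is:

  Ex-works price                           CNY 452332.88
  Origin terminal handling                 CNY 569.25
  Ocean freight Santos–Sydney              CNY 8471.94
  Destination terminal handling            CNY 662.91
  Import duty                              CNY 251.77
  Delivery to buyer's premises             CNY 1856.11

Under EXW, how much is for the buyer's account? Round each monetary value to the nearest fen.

EXW: the seller makes goods available at their premises; the buyer bears all onward costs.
Seller's account: goods 452332.88 = 452332.88
Buyer's account: origin terminal 569.25 + freight 8471.94 + destination terminal 662.91 + duty 251.77 + delivery 1856.11 = 11811.98

Buyer's account: CNY 11811.98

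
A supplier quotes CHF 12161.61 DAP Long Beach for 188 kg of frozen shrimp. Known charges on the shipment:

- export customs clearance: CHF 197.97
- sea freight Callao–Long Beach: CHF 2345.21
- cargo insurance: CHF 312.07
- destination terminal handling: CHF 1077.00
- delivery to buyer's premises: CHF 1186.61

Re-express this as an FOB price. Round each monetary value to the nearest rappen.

Not relevant to the conversion: export clearance — on the seller under both DAP and FOB; already in the DAP price and stays in the FOB price.
From DAP to FOB, the seller no longer bears: freight, insurance, destination terminal, delivery.
FOB price = 12161.61 − 2345.21 − 312.07 − 1077.00 − 1186.61 = 7240.72

FOB price: CHF 7240.72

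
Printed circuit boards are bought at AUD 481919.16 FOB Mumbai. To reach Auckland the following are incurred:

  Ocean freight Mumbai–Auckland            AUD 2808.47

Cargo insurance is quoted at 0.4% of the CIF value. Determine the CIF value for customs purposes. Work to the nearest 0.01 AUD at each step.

Let C be the CIF value. C = FOB price + freight + 0.4% × C
C − 0.4% × C = 481919.16 + 2808.47
0.996 × C = 484727.63
C = 484727.63 / 0.996 = 486674.33
Insurance premium = 0.4% × 486674.33 = 1946.70

CIF value: AUD 486674.33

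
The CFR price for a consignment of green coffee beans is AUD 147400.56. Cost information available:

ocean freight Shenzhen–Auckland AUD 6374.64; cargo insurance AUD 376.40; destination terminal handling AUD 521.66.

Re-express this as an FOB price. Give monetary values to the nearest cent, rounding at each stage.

FOB price: AUD 141025.92

Not relevant to the conversion: destination terminal, insurance — on the buyer under both terms; not part of either seller's price.
From CFR to FOB, the seller no longer bears: freight.
FOB price = 147400.56 − 6374.64 = 141025.92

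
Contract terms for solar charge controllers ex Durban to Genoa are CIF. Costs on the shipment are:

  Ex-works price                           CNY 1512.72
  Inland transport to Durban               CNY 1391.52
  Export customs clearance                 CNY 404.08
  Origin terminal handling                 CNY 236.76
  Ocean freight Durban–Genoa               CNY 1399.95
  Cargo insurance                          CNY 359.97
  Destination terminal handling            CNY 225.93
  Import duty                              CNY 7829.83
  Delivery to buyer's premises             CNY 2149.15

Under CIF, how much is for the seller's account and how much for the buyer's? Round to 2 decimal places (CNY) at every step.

CIF: the seller pays costs through ocean freight and marine insurance to the destination port.
Seller's account: goods 1512.72 + inland to port 1391.52 + export clearance 404.08 + origin terminal 236.76 + freight 1399.95 + insurance 359.97 = 5305.00
Buyer's account: destination terminal 225.93 + duty 7829.83 + delivery 2149.15 = 10204.91

Seller: CNY 5305.00; buyer: CNY 10204.91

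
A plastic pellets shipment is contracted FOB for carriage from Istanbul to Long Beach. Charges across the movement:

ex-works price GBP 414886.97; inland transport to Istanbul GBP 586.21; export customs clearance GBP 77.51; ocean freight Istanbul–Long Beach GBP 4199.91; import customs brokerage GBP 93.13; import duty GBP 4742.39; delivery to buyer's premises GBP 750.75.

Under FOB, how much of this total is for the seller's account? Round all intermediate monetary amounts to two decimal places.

FOB: the seller bears costs until goods are on board at the origin port; the buyer bears freight, insurance and all costs thereafter.
Seller's account: goods 414886.97 + inland to port 586.21 + export clearance 77.51 = 415550.69
Buyer's account: freight 4199.91 + brokerage 93.13 + duty 4742.39 + delivery 750.75 = 9786.18

Seller's account: GBP 415550.69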